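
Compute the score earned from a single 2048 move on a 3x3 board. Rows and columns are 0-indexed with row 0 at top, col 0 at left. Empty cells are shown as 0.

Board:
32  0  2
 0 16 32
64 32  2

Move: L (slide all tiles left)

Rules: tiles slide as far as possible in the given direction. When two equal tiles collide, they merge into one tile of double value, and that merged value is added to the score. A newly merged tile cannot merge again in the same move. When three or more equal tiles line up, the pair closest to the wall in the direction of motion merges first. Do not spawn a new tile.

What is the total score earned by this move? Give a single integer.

Slide left:
row 0: [32, 0, 2] -> [32, 2, 0]  score +0 (running 0)
row 1: [0, 16, 32] -> [16, 32, 0]  score +0 (running 0)
row 2: [64, 32, 2] -> [64, 32, 2]  score +0 (running 0)
Board after move:
32  2  0
16 32  0
64 32  2

Answer: 0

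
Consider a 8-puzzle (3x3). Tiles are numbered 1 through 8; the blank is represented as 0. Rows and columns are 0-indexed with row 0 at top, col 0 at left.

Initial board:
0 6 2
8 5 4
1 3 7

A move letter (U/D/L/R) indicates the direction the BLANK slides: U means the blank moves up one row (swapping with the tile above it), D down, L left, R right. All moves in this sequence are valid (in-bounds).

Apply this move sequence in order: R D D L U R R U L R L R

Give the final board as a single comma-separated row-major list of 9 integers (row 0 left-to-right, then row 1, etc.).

Answer: 6, 5, 0, 3, 4, 2, 8, 1, 7

Derivation:
After move 1 (R):
6 0 2
8 5 4
1 3 7

After move 2 (D):
6 5 2
8 0 4
1 3 7

After move 3 (D):
6 5 2
8 3 4
1 0 7

After move 4 (L):
6 5 2
8 3 4
0 1 7

After move 5 (U):
6 5 2
0 3 4
8 1 7

After move 6 (R):
6 5 2
3 0 4
8 1 7

After move 7 (R):
6 5 2
3 4 0
8 1 7

After move 8 (U):
6 5 0
3 4 2
8 1 7

After move 9 (L):
6 0 5
3 4 2
8 1 7

After move 10 (R):
6 5 0
3 4 2
8 1 7

After move 11 (L):
6 0 5
3 4 2
8 1 7

After move 12 (R):
6 5 0
3 4 2
8 1 7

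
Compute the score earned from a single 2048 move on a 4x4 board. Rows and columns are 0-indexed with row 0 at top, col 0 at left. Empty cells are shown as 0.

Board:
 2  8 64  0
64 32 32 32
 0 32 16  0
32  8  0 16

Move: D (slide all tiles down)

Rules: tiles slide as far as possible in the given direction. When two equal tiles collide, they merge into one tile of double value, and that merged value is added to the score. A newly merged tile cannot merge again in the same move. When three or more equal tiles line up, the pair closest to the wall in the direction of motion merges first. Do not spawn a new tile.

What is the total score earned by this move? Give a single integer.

Slide down:
col 0: [2, 64, 0, 32] -> [0, 2, 64, 32]  score +0 (running 0)
col 1: [8, 32, 32, 8] -> [0, 8, 64, 8]  score +64 (running 64)
col 2: [64, 32, 16, 0] -> [0, 64, 32, 16]  score +0 (running 64)
col 3: [0, 32, 0, 16] -> [0, 0, 32, 16]  score +0 (running 64)
Board after move:
 0  0  0  0
 2  8 64  0
64 64 32 32
32  8 16 16

Answer: 64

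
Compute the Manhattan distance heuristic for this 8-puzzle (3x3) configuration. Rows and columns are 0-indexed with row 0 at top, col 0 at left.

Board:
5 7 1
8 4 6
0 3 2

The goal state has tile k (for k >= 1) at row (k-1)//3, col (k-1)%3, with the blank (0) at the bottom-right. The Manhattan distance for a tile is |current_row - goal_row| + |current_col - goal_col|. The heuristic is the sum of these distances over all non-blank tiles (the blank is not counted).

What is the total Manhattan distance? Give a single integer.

Answer: 16

Derivation:
Tile 5: (0,0)->(1,1) = 2
Tile 7: (0,1)->(2,0) = 3
Tile 1: (0,2)->(0,0) = 2
Tile 8: (1,0)->(2,1) = 2
Tile 4: (1,1)->(1,0) = 1
Tile 6: (1,2)->(1,2) = 0
Tile 3: (2,1)->(0,2) = 3
Tile 2: (2,2)->(0,1) = 3
Sum: 2 + 3 + 2 + 2 + 1 + 0 + 3 + 3 = 16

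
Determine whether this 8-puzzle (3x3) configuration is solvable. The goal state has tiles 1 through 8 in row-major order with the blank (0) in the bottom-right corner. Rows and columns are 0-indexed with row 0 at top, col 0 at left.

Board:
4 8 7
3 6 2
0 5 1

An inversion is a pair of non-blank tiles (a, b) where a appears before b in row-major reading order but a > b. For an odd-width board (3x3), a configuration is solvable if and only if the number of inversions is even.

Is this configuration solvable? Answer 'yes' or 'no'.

Answer: no

Derivation:
Inversions (pairs i<j in row-major order where tile[i] > tile[j] > 0): 21
21 is odd, so the puzzle is not solvable.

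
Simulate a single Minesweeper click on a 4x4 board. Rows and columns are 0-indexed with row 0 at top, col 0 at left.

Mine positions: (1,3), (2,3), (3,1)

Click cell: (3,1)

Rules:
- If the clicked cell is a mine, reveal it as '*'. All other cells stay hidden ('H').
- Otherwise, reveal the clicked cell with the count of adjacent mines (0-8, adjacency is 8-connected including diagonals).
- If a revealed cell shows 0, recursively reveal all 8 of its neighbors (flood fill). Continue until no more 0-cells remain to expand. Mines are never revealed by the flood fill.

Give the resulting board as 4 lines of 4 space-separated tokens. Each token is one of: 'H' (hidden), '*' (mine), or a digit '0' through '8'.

H H H H
H H H H
H H H H
H * H H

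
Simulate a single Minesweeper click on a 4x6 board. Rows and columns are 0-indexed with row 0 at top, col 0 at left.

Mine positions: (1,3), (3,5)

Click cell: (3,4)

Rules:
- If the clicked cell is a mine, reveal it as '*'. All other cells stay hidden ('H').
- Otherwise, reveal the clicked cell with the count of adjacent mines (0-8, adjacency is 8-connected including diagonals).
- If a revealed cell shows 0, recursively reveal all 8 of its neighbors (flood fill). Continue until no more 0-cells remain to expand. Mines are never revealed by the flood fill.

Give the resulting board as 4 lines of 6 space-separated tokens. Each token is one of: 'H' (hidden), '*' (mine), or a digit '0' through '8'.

H H H H H H
H H H H H H
H H H H H H
H H H H 1 H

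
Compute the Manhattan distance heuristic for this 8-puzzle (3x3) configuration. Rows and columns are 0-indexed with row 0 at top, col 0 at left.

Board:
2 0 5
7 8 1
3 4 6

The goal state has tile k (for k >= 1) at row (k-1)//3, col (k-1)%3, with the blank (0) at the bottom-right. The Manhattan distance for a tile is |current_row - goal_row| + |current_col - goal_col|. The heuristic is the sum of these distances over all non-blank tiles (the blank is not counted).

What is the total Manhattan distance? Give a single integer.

Answer: 15

Derivation:
Tile 2: at (0,0), goal (0,1), distance |0-0|+|0-1| = 1
Tile 5: at (0,2), goal (1,1), distance |0-1|+|2-1| = 2
Tile 7: at (1,0), goal (2,0), distance |1-2|+|0-0| = 1
Tile 8: at (1,1), goal (2,1), distance |1-2|+|1-1| = 1
Tile 1: at (1,2), goal (0,0), distance |1-0|+|2-0| = 3
Tile 3: at (2,0), goal (0,2), distance |2-0|+|0-2| = 4
Tile 4: at (2,1), goal (1,0), distance |2-1|+|1-0| = 2
Tile 6: at (2,2), goal (1,2), distance |2-1|+|2-2| = 1
Sum: 1 + 2 + 1 + 1 + 3 + 4 + 2 + 1 = 15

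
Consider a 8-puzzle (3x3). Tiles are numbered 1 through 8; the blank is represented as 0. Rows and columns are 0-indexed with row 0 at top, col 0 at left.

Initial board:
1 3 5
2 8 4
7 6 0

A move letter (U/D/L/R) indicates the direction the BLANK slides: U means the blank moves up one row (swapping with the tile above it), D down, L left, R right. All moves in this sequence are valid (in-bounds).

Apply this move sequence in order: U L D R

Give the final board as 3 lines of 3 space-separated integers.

After move 1 (U):
1 3 5
2 8 0
7 6 4

After move 2 (L):
1 3 5
2 0 8
7 6 4

After move 3 (D):
1 3 5
2 6 8
7 0 4

After move 4 (R):
1 3 5
2 6 8
7 4 0

Answer: 1 3 5
2 6 8
7 4 0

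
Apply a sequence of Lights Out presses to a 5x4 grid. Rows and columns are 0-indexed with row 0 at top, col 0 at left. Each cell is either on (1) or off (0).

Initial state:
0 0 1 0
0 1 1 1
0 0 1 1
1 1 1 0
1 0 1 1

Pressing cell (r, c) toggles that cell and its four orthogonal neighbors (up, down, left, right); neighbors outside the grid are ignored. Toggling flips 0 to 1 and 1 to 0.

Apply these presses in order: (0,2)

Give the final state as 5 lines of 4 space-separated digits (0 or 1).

After press 1 at (0,2):
0 1 0 1
0 1 0 1
0 0 1 1
1 1 1 0
1 0 1 1

Answer: 0 1 0 1
0 1 0 1
0 0 1 1
1 1 1 0
1 0 1 1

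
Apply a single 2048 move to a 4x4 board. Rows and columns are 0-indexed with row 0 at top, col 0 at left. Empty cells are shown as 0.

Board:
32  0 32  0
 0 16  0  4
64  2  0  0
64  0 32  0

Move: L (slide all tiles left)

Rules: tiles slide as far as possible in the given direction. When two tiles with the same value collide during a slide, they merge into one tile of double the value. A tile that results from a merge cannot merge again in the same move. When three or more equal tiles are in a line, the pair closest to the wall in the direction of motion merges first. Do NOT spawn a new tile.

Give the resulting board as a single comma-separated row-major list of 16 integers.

Slide left:
row 0: [32, 0, 32, 0] -> [64, 0, 0, 0]
row 1: [0, 16, 0, 4] -> [16, 4, 0, 0]
row 2: [64, 2, 0, 0] -> [64, 2, 0, 0]
row 3: [64, 0, 32, 0] -> [64, 32, 0, 0]

Answer: 64, 0, 0, 0, 16, 4, 0, 0, 64, 2, 0, 0, 64, 32, 0, 0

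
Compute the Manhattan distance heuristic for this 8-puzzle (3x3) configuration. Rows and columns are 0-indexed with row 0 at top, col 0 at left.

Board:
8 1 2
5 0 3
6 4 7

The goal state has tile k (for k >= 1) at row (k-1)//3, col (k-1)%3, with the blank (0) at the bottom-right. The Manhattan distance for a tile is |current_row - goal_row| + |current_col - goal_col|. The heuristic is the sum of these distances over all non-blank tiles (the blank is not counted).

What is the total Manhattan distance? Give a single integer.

Tile 8: (0,0)->(2,1) = 3
Tile 1: (0,1)->(0,0) = 1
Tile 2: (0,2)->(0,1) = 1
Tile 5: (1,0)->(1,1) = 1
Tile 3: (1,2)->(0,2) = 1
Tile 6: (2,0)->(1,2) = 3
Tile 4: (2,1)->(1,0) = 2
Tile 7: (2,2)->(2,0) = 2
Sum: 3 + 1 + 1 + 1 + 1 + 3 + 2 + 2 = 14

Answer: 14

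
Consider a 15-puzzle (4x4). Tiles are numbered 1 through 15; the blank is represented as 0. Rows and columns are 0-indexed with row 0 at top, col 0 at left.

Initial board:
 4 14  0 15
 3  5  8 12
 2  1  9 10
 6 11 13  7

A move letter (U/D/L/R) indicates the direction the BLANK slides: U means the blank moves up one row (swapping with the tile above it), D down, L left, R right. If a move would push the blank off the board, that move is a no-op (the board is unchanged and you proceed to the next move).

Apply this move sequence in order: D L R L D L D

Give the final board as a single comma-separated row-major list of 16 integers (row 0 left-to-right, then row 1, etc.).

After move 1 (D):
 4 14  8 15
 3  5  0 12
 2  1  9 10
 6 11 13  7

After move 2 (L):
 4 14  8 15
 3  0  5 12
 2  1  9 10
 6 11 13  7

After move 3 (R):
 4 14  8 15
 3  5  0 12
 2  1  9 10
 6 11 13  7

After move 4 (L):
 4 14  8 15
 3  0  5 12
 2  1  9 10
 6 11 13  7

After move 5 (D):
 4 14  8 15
 3  1  5 12
 2  0  9 10
 6 11 13  7

After move 6 (L):
 4 14  8 15
 3  1  5 12
 0  2  9 10
 6 11 13  7

After move 7 (D):
 4 14  8 15
 3  1  5 12
 6  2  9 10
 0 11 13  7

Answer: 4, 14, 8, 15, 3, 1, 5, 12, 6, 2, 9, 10, 0, 11, 13, 7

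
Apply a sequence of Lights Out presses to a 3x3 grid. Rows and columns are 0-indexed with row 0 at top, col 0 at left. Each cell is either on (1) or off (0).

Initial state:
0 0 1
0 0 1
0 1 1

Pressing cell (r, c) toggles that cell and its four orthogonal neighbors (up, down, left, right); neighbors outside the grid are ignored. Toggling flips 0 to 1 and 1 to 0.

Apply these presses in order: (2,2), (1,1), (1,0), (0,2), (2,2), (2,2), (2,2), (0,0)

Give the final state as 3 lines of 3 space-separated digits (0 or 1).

After press 1 at (2,2):
0 0 1
0 0 0
0 0 0

After press 2 at (1,1):
0 1 1
1 1 1
0 1 0

After press 3 at (1,0):
1 1 1
0 0 1
1 1 0

After press 4 at (0,2):
1 0 0
0 0 0
1 1 0

After press 5 at (2,2):
1 0 0
0 0 1
1 0 1

After press 6 at (2,2):
1 0 0
0 0 0
1 1 0

After press 7 at (2,2):
1 0 0
0 0 1
1 0 1

After press 8 at (0,0):
0 1 0
1 0 1
1 0 1

Answer: 0 1 0
1 0 1
1 0 1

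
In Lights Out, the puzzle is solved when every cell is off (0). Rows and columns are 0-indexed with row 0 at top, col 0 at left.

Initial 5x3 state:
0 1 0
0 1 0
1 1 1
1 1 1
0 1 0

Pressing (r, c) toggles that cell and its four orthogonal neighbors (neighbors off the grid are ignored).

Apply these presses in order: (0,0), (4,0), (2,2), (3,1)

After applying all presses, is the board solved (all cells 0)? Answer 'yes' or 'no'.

Answer: no

Derivation:
After press 1 at (0,0):
1 0 0
1 1 0
1 1 1
1 1 1
0 1 0

After press 2 at (4,0):
1 0 0
1 1 0
1 1 1
0 1 1
1 0 0

After press 3 at (2,2):
1 0 0
1 1 1
1 0 0
0 1 0
1 0 0

After press 4 at (3,1):
1 0 0
1 1 1
1 1 0
1 0 1
1 1 0

Lights still on: 10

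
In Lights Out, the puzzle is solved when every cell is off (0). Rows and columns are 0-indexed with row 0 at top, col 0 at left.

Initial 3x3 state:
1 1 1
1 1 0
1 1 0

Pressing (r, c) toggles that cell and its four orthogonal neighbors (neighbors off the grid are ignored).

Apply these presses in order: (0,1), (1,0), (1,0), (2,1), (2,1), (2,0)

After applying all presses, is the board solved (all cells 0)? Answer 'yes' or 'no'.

After press 1 at (0,1):
0 0 0
1 0 0
1 1 0

After press 2 at (1,0):
1 0 0
0 1 0
0 1 0

After press 3 at (1,0):
0 0 0
1 0 0
1 1 0

After press 4 at (2,1):
0 0 0
1 1 0
0 0 1

After press 5 at (2,1):
0 0 0
1 0 0
1 1 0

After press 6 at (2,0):
0 0 0
0 0 0
0 0 0

Lights still on: 0

Answer: yes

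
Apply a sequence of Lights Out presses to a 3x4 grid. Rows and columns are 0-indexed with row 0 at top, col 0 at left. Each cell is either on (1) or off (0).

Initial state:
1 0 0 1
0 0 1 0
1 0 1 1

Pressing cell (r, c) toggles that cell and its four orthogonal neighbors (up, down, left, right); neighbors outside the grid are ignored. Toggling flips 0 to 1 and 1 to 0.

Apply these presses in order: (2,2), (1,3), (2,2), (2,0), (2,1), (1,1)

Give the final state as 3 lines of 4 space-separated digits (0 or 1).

After press 1 at (2,2):
1 0 0 1
0 0 0 0
1 1 0 0

After press 2 at (1,3):
1 0 0 0
0 0 1 1
1 1 0 1

After press 3 at (2,2):
1 0 0 0
0 0 0 1
1 0 1 0

After press 4 at (2,0):
1 0 0 0
1 0 0 1
0 1 1 0

After press 5 at (2,1):
1 0 0 0
1 1 0 1
1 0 0 0

After press 6 at (1,1):
1 1 0 0
0 0 1 1
1 1 0 0

Answer: 1 1 0 0
0 0 1 1
1 1 0 0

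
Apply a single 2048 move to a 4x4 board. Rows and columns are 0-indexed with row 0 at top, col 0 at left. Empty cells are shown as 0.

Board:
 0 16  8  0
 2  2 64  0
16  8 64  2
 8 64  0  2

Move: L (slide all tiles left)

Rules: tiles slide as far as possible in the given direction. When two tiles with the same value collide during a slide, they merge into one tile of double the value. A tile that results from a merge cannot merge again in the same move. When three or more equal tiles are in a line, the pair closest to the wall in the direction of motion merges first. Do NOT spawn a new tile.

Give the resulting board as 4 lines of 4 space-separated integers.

Slide left:
row 0: [0, 16, 8, 0] -> [16, 8, 0, 0]
row 1: [2, 2, 64, 0] -> [4, 64, 0, 0]
row 2: [16, 8, 64, 2] -> [16, 8, 64, 2]
row 3: [8, 64, 0, 2] -> [8, 64, 2, 0]

Answer: 16  8  0  0
 4 64  0  0
16  8 64  2
 8 64  2  0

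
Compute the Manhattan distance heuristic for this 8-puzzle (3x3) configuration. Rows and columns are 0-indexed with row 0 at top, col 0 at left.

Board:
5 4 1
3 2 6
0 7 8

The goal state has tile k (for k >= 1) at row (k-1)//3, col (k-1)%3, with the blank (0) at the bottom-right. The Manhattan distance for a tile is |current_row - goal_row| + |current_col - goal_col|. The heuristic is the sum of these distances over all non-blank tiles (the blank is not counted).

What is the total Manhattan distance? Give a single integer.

Answer: 12

Derivation:
Tile 5: at (0,0), goal (1,1), distance |0-1|+|0-1| = 2
Tile 4: at (0,1), goal (1,0), distance |0-1|+|1-0| = 2
Tile 1: at (0,2), goal (0,0), distance |0-0|+|2-0| = 2
Tile 3: at (1,0), goal (0,2), distance |1-0|+|0-2| = 3
Tile 2: at (1,1), goal (0,1), distance |1-0|+|1-1| = 1
Tile 6: at (1,2), goal (1,2), distance |1-1|+|2-2| = 0
Tile 7: at (2,1), goal (2,0), distance |2-2|+|1-0| = 1
Tile 8: at (2,2), goal (2,1), distance |2-2|+|2-1| = 1
Sum: 2 + 2 + 2 + 3 + 1 + 0 + 1 + 1 = 12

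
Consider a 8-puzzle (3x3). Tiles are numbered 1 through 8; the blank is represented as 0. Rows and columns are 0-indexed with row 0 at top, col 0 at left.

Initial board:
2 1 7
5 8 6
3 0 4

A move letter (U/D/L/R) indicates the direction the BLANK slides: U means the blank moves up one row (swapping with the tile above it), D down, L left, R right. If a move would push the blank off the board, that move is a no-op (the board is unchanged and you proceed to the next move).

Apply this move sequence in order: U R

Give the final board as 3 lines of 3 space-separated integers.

After move 1 (U):
2 1 7
5 0 6
3 8 4

After move 2 (R):
2 1 7
5 6 0
3 8 4

Answer: 2 1 7
5 6 0
3 8 4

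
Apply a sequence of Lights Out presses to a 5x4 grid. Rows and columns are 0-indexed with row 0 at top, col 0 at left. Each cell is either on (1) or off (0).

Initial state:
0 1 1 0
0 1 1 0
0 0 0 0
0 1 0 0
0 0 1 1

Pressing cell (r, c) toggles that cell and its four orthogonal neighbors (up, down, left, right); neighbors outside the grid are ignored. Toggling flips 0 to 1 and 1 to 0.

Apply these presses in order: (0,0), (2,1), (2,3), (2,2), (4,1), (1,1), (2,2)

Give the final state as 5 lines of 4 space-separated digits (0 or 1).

Answer: 1 1 1 0
0 1 0 1
1 0 0 1
0 1 0 1
1 1 0 1

Derivation:
After press 1 at (0,0):
1 0 1 0
1 1 1 0
0 0 0 0
0 1 0 0
0 0 1 1

After press 2 at (2,1):
1 0 1 0
1 0 1 0
1 1 1 0
0 0 0 0
0 0 1 1

After press 3 at (2,3):
1 0 1 0
1 0 1 1
1 1 0 1
0 0 0 1
0 0 1 1

After press 4 at (2,2):
1 0 1 0
1 0 0 1
1 0 1 0
0 0 1 1
0 0 1 1

After press 5 at (4,1):
1 0 1 0
1 0 0 1
1 0 1 0
0 1 1 1
1 1 0 1

After press 6 at (1,1):
1 1 1 0
0 1 1 1
1 1 1 0
0 1 1 1
1 1 0 1

After press 7 at (2,2):
1 1 1 0
0 1 0 1
1 0 0 1
0 1 0 1
1 1 0 1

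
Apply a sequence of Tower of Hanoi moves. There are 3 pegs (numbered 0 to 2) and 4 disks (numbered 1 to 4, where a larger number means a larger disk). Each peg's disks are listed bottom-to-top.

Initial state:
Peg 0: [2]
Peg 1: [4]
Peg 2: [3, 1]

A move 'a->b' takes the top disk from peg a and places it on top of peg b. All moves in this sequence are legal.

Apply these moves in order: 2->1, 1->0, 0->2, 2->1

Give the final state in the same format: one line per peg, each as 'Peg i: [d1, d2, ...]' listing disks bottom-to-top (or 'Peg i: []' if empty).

Answer: Peg 0: [2]
Peg 1: [4, 1]
Peg 2: [3]

Derivation:
After move 1 (2->1):
Peg 0: [2]
Peg 1: [4, 1]
Peg 2: [3]

After move 2 (1->0):
Peg 0: [2, 1]
Peg 1: [4]
Peg 2: [3]

After move 3 (0->2):
Peg 0: [2]
Peg 1: [4]
Peg 2: [3, 1]

After move 4 (2->1):
Peg 0: [2]
Peg 1: [4, 1]
Peg 2: [3]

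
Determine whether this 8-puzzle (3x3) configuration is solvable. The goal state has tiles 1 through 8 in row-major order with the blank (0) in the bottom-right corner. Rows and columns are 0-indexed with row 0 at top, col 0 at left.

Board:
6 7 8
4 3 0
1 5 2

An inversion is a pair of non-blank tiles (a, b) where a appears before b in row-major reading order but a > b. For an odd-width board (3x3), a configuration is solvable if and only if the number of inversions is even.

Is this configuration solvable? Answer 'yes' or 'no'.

Answer: no

Derivation:
Inversions (pairs i<j in row-major order where tile[i] > tile[j] > 0): 21
21 is odd, so the puzzle is not solvable.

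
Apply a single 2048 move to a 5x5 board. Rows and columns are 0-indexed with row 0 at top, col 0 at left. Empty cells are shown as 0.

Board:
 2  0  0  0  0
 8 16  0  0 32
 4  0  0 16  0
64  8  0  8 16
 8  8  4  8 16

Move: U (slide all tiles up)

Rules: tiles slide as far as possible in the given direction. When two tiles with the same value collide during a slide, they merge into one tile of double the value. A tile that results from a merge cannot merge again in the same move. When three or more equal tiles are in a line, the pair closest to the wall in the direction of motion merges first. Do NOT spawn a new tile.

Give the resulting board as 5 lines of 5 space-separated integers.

Slide up:
col 0: [2, 8, 4, 64, 8] -> [2, 8, 4, 64, 8]
col 1: [0, 16, 0, 8, 8] -> [16, 16, 0, 0, 0]
col 2: [0, 0, 0, 0, 4] -> [4, 0, 0, 0, 0]
col 3: [0, 0, 16, 8, 8] -> [16, 16, 0, 0, 0]
col 4: [0, 32, 0, 16, 16] -> [32, 32, 0, 0, 0]

Answer:  2 16  4 16 32
 8 16  0 16 32
 4  0  0  0  0
64  0  0  0  0
 8  0  0  0  0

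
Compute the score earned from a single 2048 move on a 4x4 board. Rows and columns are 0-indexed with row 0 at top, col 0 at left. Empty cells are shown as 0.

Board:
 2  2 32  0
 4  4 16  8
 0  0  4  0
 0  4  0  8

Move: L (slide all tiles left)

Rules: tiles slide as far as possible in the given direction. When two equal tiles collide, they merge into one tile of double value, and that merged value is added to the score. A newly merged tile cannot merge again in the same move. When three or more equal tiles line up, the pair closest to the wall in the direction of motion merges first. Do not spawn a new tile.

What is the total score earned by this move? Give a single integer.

Slide left:
row 0: [2, 2, 32, 0] -> [4, 32, 0, 0]  score +4 (running 4)
row 1: [4, 4, 16, 8] -> [8, 16, 8, 0]  score +8 (running 12)
row 2: [0, 0, 4, 0] -> [4, 0, 0, 0]  score +0 (running 12)
row 3: [0, 4, 0, 8] -> [4, 8, 0, 0]  score +0 (running 12)
Board after move:
 4 32  0  0
 8 16  8  0
 4  0  0  0
 4  8  0  0

Answer: 12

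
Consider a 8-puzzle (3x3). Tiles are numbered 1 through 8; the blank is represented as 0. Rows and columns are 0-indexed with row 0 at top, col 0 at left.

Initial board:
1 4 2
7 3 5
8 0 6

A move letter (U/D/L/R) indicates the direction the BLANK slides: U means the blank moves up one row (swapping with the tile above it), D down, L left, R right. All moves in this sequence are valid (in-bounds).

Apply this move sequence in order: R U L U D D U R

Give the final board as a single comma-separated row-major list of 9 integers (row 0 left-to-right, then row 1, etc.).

After move 1 (R):
1 4 2
7 3 5
8 6 0

After move 2 (U):
1 4 2
7 3 0
8 6 5

After move 3 (L):
1 4 2
7 0 3
8 6 5

After move 4 (U):
1 0 2
7 4 3
8 6 5

After move 5 (D):
1 4 2
7 0 3
8 6 5

After move 6 (D):
1 4 2
7 6 3
8 0 5

After move 7 (U):
1 4 2
7 0 3
8 6 5

After move 8 (R):
1 4 2
7 3 0
8 6 5

Answer: 1, 4, 2, 7, 3, 0, 8, 6, 5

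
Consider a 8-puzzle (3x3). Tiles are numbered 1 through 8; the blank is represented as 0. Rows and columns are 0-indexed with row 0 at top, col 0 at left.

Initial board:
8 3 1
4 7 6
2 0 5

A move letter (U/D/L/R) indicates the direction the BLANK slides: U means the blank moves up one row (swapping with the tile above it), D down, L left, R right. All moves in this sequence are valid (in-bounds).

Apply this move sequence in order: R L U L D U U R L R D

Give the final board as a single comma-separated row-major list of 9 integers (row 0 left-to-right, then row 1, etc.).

Answer: 3, 4, 1, 8, 0, 6, 2, 7, 5

Derivation:
After move 1 (R):
8 3 1
4 7 6
2 5 0

After move 2 (L):
8 3 1
4 7 6
2 0 5

After move 3 (U):
8 3 1
4 0 6
2 7 5

After move 4 (L):
8 3 1
0 4 6
2 7 5

After move 5 (D):
8 3 1
2 4 6
0 7 5

After move 6 (U):
8 3 1
0 4 6
2 7 5

After move 7 (U):
0 3 1
8 4 6
2 7 5

After move 8 (R):
3 0 1
8 4 6
2 7 5

After move 9 (L):
0 3 1
8 4 6
2 7 5

After move 10 (R):
3 0 1
8 4 6
2 7 5

After move 11 (D):
3 4 1
8 0 6
2 7 5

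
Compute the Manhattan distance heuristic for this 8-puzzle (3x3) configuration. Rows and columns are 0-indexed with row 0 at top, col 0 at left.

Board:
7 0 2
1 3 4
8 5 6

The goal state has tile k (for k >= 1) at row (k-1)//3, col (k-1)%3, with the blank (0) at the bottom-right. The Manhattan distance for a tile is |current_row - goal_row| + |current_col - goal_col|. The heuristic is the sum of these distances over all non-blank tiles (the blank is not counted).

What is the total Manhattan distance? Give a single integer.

Tile 7: (0,0)->(2,0) = 2
Tile 2: (0,2)->(0,1) = 1
Tile 1: (1,0)->(0,0) = 1
Tile 3: (1,1)->(0,2) = 2
Tile 4: (1,2)->(1,0) = 2
Tile 8: (2,0)->(2,1) = 1
Tile 5: (2,1)->(1,1) = 1
Tile 6: (2,2)->(1,2) = 1
Sum: 2 + 1 + 1 + 2 + 2 + 1 + 1 + 1 = 11

Answer: 11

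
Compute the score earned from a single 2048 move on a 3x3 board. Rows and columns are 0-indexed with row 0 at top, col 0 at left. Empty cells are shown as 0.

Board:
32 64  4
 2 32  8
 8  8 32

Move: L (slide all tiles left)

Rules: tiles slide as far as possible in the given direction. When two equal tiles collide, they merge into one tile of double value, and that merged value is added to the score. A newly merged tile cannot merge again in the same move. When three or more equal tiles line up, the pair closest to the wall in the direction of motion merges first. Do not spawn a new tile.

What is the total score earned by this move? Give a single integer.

Slide left:
row 0: [32, 64, 4] -> [32, 64, 4]  score +0 (running 0)
row 1: [2, 32, 8] -> [2, 32, 8]  score +0 (running 0)
row 2: [8, 8, 32] -> [16, 32, 0]  score +16 (running 16)
Board after move:
32 64  4
 2 32  8
16 32  0

Answer: 16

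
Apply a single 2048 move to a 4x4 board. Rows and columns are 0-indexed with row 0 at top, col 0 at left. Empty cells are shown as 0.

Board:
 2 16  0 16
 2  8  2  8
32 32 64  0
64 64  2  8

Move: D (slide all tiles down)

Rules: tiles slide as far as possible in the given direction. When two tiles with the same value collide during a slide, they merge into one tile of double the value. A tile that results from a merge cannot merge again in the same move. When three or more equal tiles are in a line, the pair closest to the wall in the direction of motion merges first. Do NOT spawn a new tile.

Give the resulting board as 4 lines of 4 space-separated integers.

Slide down:
col 0: [2, 2, 32, 64] -> [0, 4, 32, 64]
col 1: [16, 8, 32, 64] -> [16, 8, 32, 64]
col 2: [0, 2, 64, 2] -> [0, 2, 64, 2]
col 3: [16, 8, 0, 8] -> [0, 0, 16, 16]

Answer:  0 16  0  0
 4  8  2  0
32 32 64 16
64 64  2 16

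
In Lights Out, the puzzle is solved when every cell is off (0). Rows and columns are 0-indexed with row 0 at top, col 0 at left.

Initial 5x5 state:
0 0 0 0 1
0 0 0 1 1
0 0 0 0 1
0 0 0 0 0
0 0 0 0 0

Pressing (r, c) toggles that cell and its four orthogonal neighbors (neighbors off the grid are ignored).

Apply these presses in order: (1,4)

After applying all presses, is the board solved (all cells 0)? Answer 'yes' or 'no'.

Answer: yes

Derivation:
After press 1 at (1,4):
0 0 0 0 0
0 0 0 0 0
0 0 0 0 0
0 0 0 0 0
0 0 0 0 0

Lights still on: 0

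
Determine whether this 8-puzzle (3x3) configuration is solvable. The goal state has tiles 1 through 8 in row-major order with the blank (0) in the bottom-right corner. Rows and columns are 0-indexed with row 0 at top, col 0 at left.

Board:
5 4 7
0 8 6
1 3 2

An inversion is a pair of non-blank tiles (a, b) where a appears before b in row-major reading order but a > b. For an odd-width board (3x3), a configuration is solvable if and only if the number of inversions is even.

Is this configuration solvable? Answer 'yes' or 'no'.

Inversions (pairs i<j in row-major order where tile[i] > tile[j] > 0): 19
19 is odd, so the puzzle is not solvable.

Answer: no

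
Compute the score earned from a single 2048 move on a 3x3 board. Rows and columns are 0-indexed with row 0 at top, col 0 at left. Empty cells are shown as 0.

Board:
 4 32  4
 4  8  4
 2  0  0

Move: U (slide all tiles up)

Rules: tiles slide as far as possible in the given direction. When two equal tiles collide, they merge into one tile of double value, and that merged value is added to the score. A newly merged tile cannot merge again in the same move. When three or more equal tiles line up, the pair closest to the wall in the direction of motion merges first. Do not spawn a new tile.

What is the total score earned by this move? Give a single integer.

Answer: 16

Derivation:
Slide up:
col 0: [4, 4, 2] -> [8, 2, 0]  score +8 (running 8)
col 1: [32, 8, 0] -> [32, 8, 0]  score +0 (running 8)
col 2: [4, 4, 0] -> [8, 0, 0]  score +8 (running 16)
Board after move:
 8 32  8
 2  8  0
 0  0  0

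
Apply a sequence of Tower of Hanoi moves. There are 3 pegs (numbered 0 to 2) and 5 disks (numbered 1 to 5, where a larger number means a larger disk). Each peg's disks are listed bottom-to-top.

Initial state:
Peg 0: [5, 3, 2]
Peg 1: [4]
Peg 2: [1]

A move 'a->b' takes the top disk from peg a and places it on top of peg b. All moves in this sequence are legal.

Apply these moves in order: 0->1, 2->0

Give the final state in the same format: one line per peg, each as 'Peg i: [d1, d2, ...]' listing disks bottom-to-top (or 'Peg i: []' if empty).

Answer: Peg 0: [5, 3, 1]
Peg 1: [4, 2]
Peg 2: []

Derivation:
After move 1 (0->1):
Peg 0: [5, 3]
Peg 1: [4, 2]
Peg 2: [1]

After move 2 (2->0):
Peg 0: [5, 3, 1]
Peg 1: [4, 2]
Peg 2: []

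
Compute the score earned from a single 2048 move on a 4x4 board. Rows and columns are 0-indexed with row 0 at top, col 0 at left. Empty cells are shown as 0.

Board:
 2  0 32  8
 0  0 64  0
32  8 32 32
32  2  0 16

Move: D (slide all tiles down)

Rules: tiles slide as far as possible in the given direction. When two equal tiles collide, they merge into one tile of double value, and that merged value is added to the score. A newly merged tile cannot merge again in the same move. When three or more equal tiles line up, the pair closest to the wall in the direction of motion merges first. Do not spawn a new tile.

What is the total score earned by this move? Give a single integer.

Slide down:
col 0: [2, 0, 32, 32] -> [0, 0, 2, 64]  score +64 (running 64)
col 1: [0, 0, 8, 2] -> [0, 0, 8, 2]  score +0 (running 64)
col 2: [32, 64, 32, 0] -> [0, 32, 64, 32]  score +0 (running 64)
col 3: [8, 0, 32, 16] -> [0, 8, 32, 16]  score +0 (running 64)
Board after move:
 0  0  0  0
 0  0 32  8
 2  8 64 32
64  2 32 16

Answer: 64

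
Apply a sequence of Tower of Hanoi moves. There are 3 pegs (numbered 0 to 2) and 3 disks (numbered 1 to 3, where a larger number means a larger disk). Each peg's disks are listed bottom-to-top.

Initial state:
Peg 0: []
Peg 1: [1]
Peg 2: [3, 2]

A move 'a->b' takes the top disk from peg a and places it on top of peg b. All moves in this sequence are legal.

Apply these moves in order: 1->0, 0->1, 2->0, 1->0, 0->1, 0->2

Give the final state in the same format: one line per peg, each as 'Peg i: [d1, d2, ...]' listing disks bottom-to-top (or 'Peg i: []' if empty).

Answer: Peg 0: []
Peg 1: [1]
Peg 2: [3, 2]

Derivation:
After move 1 (1->0):
Peg 0: [1]
Peg 1: []
Peg 2: [3, 2]

After move 2 (0->1):
Peg 0: []
Peg 1: [1]
Peg 2: [3, 2]

After move 3 (2->0):
Peg 0: [2]
Peg 1: [1]
Peg 2: [3]

After move 4 (1->0):
Peg 0: [2, 1]
Peg 1: []
Peg 2: [3]

After move 5 (0->1):
Peg 0: [2]
Peg 1: [1]
Peg 2: [3]

After move 6 (0->2):
Peg 0: []
Peg 1: [1]
Peg 2: [3, 2]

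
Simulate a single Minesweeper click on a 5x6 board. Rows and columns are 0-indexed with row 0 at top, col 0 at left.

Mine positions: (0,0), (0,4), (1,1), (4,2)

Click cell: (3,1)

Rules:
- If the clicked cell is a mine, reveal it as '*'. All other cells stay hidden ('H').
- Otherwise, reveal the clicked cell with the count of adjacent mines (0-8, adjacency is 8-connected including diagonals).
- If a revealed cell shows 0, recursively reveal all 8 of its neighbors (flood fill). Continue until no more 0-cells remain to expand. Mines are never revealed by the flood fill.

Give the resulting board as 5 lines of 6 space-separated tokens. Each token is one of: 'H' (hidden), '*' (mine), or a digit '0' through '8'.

H H H H H H
H H H H H H
H H H H H H
H 1 H H H H
H H H H H H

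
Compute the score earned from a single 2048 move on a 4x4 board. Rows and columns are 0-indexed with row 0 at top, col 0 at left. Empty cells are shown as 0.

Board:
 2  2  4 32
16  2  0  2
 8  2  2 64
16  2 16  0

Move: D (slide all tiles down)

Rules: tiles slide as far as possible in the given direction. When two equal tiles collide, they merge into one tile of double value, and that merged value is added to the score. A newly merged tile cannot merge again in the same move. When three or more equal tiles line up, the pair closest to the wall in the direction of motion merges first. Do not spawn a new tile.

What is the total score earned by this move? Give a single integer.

Answer: 8

Derivation:
Slide down:
col 0: [2, 16, 8, 16] -> [2, 16, 8, 16]  score +0 (running 0)
col 1: [2, 2, 2, 2] -> [0, 0, 4, 4]  score +8 (running 8)
col 2: [4, 0, 2, 16] -> [0, 4, 2, 16]  score +0 (running 8)
col 3: [32, 2, 64, 0] -> [0, 32, 2, 64]  score +0 (running 8)
Board after move:
 2  0  0  0
16  0  4 32
 8  4  2  2
16  4 16 64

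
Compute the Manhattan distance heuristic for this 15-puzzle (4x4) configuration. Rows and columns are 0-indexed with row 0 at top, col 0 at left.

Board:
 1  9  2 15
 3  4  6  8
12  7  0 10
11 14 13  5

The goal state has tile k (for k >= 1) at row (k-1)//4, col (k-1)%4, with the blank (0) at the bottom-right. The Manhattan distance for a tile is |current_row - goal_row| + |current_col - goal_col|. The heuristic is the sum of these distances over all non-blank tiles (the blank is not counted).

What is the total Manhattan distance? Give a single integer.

Answer: 32

Derivation:
Tile 1: at (0,0), goal (0,0), distance |0-0|+|0-0| = 0
Tile 9: at (0,1), goal (2,0), distance |0-2|+|1-0| = 3
Tile 2: at (0,2), goal (0,1), distance |0-0|+|2-1| = 1
Tile 15: at (0,3), goal (3,2), distance |0-3|+|3-2| = 4
Tile 3: at (1,0), goal (0,2), distance |1-0|+|0-2| = 3
Tile 4: at (1,1), goal (0,3), distance |1-0|+|1-3| = 3
Tile 6: at (1,2), goal (1,1), distance |1-1|+|2-1| = 1
Tile 8: at (1,3), goal (1,3), distance |1-1|+|3-3| = 0
Tile 12: at (2,0), goal (2,3), distance |2-2|+|0-3| = 3
Tile 7: at (2,1), goal (1,2), distance |2-1|+|1-2| = 2
Tile 10: at (2,3), goal (2,1), distance |2-2|+|3-1| = 2
Tile 11: at (3,0), goal (2,2), distance |3-2|+|0-2| = 3
Tile 14: at (3,1), goal (3,1), distance |3-3|+|1-1| = 0
Tile 13: at (3,2), goal (3,0), distance |3-3|+|2-0| = 2
Tile 5: at (3,3), goal (1,0), distance |3-1|+|3-0| = 5
Sum: 0 + 3 + 1 + 4 + 3 + 3 + 1 + 0 + 3 + 2 + 2 + 3 + 0 + 2 + 5 = 32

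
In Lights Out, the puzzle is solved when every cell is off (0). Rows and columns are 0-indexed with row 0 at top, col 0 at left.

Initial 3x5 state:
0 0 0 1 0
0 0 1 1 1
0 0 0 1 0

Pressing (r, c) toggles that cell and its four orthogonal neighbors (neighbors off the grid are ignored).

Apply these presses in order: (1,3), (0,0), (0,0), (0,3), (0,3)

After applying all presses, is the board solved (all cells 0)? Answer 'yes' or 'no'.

Answer: yes

Derivation:
After press 1 at (1,3):
0 0 0 0 0
0 0 0 0 0
0 0 0 0 0

After press 2 at (0,0):
1 1 0 0 0
1 0 0 0 0
0 0 0 0 0

After press 3 at (0,0):
0 0 0 0 0
0 0 0 0 0
0 0 0 0 0

After press 4 at (0,3):
0 0 1 1 1
0 0 0 1 0
0 0 0 0 0

After press 5 at (0,3):
0 0 0 0 0
0 0 0 0 0
0 0 0 0 0

Lights still on: 0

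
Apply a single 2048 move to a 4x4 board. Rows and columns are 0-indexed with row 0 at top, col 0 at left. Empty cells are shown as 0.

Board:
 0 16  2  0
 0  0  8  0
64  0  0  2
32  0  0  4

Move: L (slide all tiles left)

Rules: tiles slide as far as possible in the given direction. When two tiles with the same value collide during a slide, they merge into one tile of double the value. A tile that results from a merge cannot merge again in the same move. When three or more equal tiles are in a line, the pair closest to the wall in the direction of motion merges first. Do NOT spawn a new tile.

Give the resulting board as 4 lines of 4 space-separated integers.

Slide left:
row 0: [0, 16, 2, 0] -> [16, 2, 0, 0]
row 1: [0, 0, 8, 0] -> [8, 0, 0, 0]
row 2: [64, 0, 0, 2] -> [64, 2, 0, 0]
row 3: [32, 0, 0, 4] -> [32, 4, 0, 0]

Answer: 16  2  0  0
 8  0  0  0
64  2  0  0
32  4  0  0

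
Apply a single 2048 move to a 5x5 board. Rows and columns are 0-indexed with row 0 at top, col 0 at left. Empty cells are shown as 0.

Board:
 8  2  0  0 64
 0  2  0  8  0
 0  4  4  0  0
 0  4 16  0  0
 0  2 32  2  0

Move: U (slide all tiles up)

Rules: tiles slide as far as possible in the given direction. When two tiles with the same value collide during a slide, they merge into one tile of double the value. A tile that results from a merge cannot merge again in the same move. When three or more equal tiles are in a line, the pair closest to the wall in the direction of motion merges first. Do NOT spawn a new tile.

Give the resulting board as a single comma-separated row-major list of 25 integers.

Slide up:
col 0: [8, 0, 0, 0, 0] -> [8, 0, 0, 0, 0]
col 1: [2, 2, 4, 4, 2] -> [4, 8, 2, 0, 0]
col 2: [0, 0, 4, 16, 32] -> [4, 16, 32, 0, 0]
col 3: [0, 8, 0, 0, 2] -> [8, 2, 0, 0, 0]
col 4: [64, 0, 0, 0, 0] -> [64, 0, 0, 0, 0]

Answer: 8, 4, 4, 8, 64, 0, 8, 16, 2, 0, 0, 2, 32, 0, 0, 0, 0, 0, 0, 0, 0, 0, 0, 0, 0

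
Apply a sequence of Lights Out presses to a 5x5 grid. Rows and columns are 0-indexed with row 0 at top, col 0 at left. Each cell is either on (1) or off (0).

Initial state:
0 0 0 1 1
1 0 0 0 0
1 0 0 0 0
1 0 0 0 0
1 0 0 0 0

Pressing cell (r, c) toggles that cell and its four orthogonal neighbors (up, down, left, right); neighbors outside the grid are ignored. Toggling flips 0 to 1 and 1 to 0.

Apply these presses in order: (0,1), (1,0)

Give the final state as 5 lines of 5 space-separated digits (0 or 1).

After press 1 at (0,1):
1 1 1 1 1
1 1 0 0 0
1 0 0 0 0
1 0 0 0 0
1 0 0 0 0

After press 2 at (1,0):
0 1 1 1 1
0 0 0 0 0
0 0 0 0 0
1 0 0 0 0
1 0 0 0 0

Answer: 0 1 1 1 1
0 0 0 0 0
0 0 0 0 0
1 0 0 0 0
1 0 0 0 0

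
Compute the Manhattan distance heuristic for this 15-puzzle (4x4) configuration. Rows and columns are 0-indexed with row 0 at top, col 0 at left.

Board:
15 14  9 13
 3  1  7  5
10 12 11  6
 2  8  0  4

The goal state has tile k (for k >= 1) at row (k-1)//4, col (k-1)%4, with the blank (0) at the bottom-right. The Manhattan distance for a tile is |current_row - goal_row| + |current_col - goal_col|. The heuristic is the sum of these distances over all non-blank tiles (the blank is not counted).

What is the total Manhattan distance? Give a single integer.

Answer: 43

Derivation:
Tile 15: (0,0)->(3,2) = 5
Tile 14: (0,1)->(3,1) = 3
Tile 9: (0,2)->(2,0) = 4
Tile 13: (0,3)->(3,0) = 6
Tile 3: (1,0)->(0,2) = 3
Tile 1: (1,1)->(0,0) = 2
Tile 7: (1,2)->(1,2) = 0
Tile 5: (1,3)->(1,0) = 3
Tile 10: (2,0)->(2,1) = 1
Tile 12: (2,1)->(2,3) = 2
Tile 11: (2,2)->(2,2) = 0
Tile 6: (2,3)->(1,1) = 3
Tile 2: (3,0)->(0,1) = 4
Tile 8: (3,1)->(1,3) = 4
Tile 4: (3,3)->(0,3) = 3
Sum: 5 + 3 + 4 + 6 + 3 + 2 + 0 + 3 + 1 + 2 + 0 + 3 + 4 + 4 + 3 = 43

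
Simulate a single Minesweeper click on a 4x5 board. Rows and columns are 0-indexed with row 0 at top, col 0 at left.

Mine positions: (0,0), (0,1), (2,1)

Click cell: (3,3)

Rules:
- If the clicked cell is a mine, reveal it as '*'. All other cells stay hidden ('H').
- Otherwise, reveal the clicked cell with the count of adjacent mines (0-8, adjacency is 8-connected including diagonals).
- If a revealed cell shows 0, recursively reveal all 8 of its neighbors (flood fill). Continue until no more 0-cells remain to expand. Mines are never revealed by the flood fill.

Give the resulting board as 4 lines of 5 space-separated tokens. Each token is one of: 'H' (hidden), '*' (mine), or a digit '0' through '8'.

H H 1 0 0
H H 2 0 0
H H 1 0 0
H H 1 0 0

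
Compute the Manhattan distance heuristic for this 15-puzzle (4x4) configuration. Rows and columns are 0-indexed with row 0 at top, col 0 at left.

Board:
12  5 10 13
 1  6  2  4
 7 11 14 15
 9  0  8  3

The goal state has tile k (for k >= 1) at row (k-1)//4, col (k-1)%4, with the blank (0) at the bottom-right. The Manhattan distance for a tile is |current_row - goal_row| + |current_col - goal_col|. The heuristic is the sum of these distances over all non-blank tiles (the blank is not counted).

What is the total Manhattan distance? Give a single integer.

Answer: 36

Derivation:
Tile 12: at (0,0), goal (2,3), distance |0-2|+|0-3| = 5
Tile 5: at (0,1), goal (1,0), distance |0-1|+|1-0| = 2
Tile 10: at (0,2), goal (2,1), distance |0-2|+|2-1| = 3
Tile 13: at (0,3), goal (3,0), distance |0-3|+|3-0| = 6
Tile 1: at (1,0), goal (0,0), distance |1-0|+|0-0| = 1
Tile 6: at (1,1), goal (1,1), distance |1-1|+|1-1| = 0
Tile 2: at (1,2), goal (0,1), distance |1-0|+|2-1| = 2
Tile 4: at (1,3), goal (0,3), distance |1-0|+|3-3| = 1
Tile 7: at (2,0), goal (1,2), distance |2-1|+|0-2| = 3
Tile 11: at (2,1), goal (2,2), distance |2-2|+|1-2| = 1
Tile 14: at (2,2), goal (3,1), distance |2-3|+|2-1| = 2
Tile 15: at (2,3), goal (3,2), distance |2-3|+|3-2| = 2
Tile 9: at (3,0), goal (2,0), distance |3-2|+|0-0| = 1
Tile 8: at (3,2), goal (1,3), distance |3-1|+|2-3| = 3
Tile 3: at (3,3), goal (0,2), distance |3-0|+|3-2| = 4
Sum: 5 + 2 + 3 + 6 + 1 + 0 + 2 + 1 + 3 + 1 + 2 + 2 + 1 + 3 + 4 = 36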